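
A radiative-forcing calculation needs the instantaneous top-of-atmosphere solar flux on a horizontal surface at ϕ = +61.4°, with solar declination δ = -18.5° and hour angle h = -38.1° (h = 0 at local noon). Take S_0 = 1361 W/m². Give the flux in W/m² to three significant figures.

cos θ_z = sin ϕ sin δ + cos ϕ cos δ cos h = -0.278588 + 0.357233 = 0.078645.
Flux = S_0 · cos θ_z = 1361 × 0.078645 = 107.0 W/m².

107 W/m²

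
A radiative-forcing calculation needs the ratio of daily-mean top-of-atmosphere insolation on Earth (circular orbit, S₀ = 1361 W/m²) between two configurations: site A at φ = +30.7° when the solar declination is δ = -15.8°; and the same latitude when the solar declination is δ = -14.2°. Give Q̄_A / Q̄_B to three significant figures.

Q̄_A / Q̄_B ≈ 0.960

— Configuration A (φ=+30.7°):
cos H₀ = −tan(+30.7°) tan(-15.800°) = 0.1680, H₀ = 1.4020 rad.
Bracket: H₀ sin φ sin δ + cos φ cos δ sin H₀ = 1.4020×0.51054×-0.27228 + 0.85985×0.96222×0.98578 = -0.194892 + 0.815600 = 0.620708.
Q̄ = (S₀/π) × [bracket] = (1361/π) × 0.620708 = 268.90 W/m².
— Configuration B (φ=+30.7°):
cos H₀ = −tan(+30.7°) tan(-14.200°) = 0.1502, H₀ = 1.4200 rad.
Bracket: H₀ sin φ sin δ + cos φ cos δ sin H₀ = 1.4200×0.51054×-0.24531 + 0.85985×0.96945×0.98865 = -0.177842 + 0.824120 = 0.646278.
Q̄ = (S₀/π) × [bracket] = (1361/π) × 0.646278 = 279.98 W/m².
Ratio Q̄_A / Q̄_B = 268.90 / 279.98 = 0.9604.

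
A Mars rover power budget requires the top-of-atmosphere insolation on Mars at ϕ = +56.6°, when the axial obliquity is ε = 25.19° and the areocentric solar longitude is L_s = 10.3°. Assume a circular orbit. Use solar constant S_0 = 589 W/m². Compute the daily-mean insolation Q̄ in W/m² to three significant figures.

sin δ = sin 25.19° × sin 10.3° = 0.07610, so δ = +4.365°.
cos h₀ = −tan(+56.6°) tan(+4.365°) = -0.1158, h₀ = 1.6868 rad.
Bracket: h₀ sin ϕ sin δ + cos ϕ cos δ sin h₀ = 1.6868×0.83485×0.07610 + 0.55048×0.99710×0.99328 = 0.107166 + 0.545195 = 0.652361.
Q̄ = (S_0/π) × [bracket] = (589/π) × 0.652361 = 122.3 W/m².

Q̄ ≈ 122 W/m²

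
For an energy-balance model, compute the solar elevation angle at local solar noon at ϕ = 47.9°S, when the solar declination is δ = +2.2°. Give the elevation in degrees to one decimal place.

39.9°

At local noon the hour angle is zero, so the zenith angle equals |ϕ − δ| = |-47.9° − (+2.200°)| = 50.100°.
Elevation = 90° − 50.100° = 39.9°.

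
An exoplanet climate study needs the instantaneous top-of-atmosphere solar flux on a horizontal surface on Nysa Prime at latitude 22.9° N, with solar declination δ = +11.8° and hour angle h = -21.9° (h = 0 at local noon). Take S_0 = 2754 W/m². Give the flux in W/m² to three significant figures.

cos θ_z = sin ϕ sin δ + cos ϕ cos δ cos h = 0.079574 + 0.836647 = 0.916221.
Flux = S_0 · cos θ_z = 2754 × 0.916221 = 2523 W/m².

2.52e+03 W/m²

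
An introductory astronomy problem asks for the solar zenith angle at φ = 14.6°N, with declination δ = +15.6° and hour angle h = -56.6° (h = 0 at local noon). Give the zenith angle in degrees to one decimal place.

cos θ_z = sin φ sin δ + cos φ cos δ cos h = 0.067786 + 0.513082 = 0.580868.
θ_z = arccos(0.580868) = 54.5°.

θ_z = 54.5°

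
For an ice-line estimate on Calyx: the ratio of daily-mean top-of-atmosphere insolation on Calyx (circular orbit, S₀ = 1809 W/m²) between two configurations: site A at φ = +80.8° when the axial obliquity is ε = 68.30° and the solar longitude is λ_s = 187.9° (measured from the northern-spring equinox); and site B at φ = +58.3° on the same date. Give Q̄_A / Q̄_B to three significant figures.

Q̄_A / Q̄_B ≈ 0.0388

— Configuration A (φ=+80.8°):
Solar declination: sin δ = sin ε · sin λ_s = sin 68.30° × sin 187.9° = -0.12770, so δ = -7.337°.
cos H₀ = −tan(+80.8°) tan(-7.337°) = 0.7950, H₀ = 0.6518 rad.
Bracket: H₀ sin φ sin δ + cos φ cos δ sin H₀ = 0.6518×0.98714×-0.12770 + 0.15988×0.99181×0.60664 = -0.082164 + 0.096195 = 0.014031.
Q̄ = (S₀/π) × [bracket] = (1809/π) × 0.014031 = 8.0794 W/m².
— Configuration B (φ=+58.3°):
cos H₀ = −tan(+58.3°) tan(-7.337°) = 0.2085, H₀ = 1.3608 rad.
Bracket: H₀ sin φ sin δ + cos φ cos δ sin H₀ = 1.3608×0.85081×-0.12770 + 0.52547×0.99181×0.97803 = -0.147849 + 0.509716 = 0.361867.
Q̄ = (S₀/π) × [bracket] = (1809/π) × 0.361867 = 208.37 W/m².
Ratio Q̄_A / Q̄_B = 8.0794 / 208.37 = 0.03877.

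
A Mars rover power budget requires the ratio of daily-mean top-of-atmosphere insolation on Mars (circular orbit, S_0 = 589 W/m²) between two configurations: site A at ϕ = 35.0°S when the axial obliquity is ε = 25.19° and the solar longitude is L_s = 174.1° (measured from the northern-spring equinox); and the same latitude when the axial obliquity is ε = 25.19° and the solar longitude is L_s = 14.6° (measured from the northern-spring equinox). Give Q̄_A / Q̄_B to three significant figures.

Q̄_A / Q̄_B ≈ 1.08

— Configuration A (ϕ=-35.0°):
Solar declination: sin δ = sin ε · sin L_s = sin 25.19° × sin 174.1° = 0.04375, so δ = +2.508°.
cos h₀ = −tan(-35.0°) tan(+2.508°) = 0.0307, h₀ = 1.5401 rad.
Bracket: h₀ sin ϕ sin δ + cos ϕ cos δ sin h₀ = 1.5401×-0.57358×0.04375 + 0.81915×0.99904×0.99953 = -0.038647 + 0.817979 = 0.779332.
Q̄ = (S_0/π) × [bracket] = (589/π) × 0.779332 = 146.11 W/m².
— Configuration B (ϕ=-35.0°):
Solar declination: sin δ = sin ε · sin L_s = sin 25.19° × sin 14.6° = 0.10729, so δ = +6.159°.
cos h₀ = −tan(-35.0°) tan(+6.159°) = 0.0756, h₀ = 1.4952 rad.
Bracket: h₀ sin ϕ sin δ + cos ϕ cos δ sin h₀ = 1.4952×-0.57358×0.10729 + 0.81915×0.99423×0.99714 = -0.092014 + 0.812094 = 0.720080.
Q̄ = (S_0/π) × [bracket] = (589/π) × 0.720080 = 135.00 W/m².
Ratio Q̄_A / Q̄_B = 146.11 / 135.00 = 1.082.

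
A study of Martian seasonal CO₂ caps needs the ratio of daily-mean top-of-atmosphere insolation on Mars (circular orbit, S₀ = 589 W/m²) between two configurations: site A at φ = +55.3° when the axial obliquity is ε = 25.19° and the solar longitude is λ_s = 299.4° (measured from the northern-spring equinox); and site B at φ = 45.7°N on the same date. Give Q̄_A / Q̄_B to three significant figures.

Q̄_A / Q̄_B ≈ 0.490

— Configuration A (φ=+55.3°):
Solar declination: sin δ = sin ε · sin λ_s = sin 25.19° × sin 299.4° = -0.37081, so δ = -21.765°.
cos H₀ = −tan(+55.3°) tan(-21.765°) = 0.5766, H₀ = 0.9562 rad.
Bracket: H₀ sin φ sin δ + cos φ cos δ sin H₀ = 0.9562×0.82214×-0.37081 + 0.56928×0.92871×0.81701 = -0.291505 + 0.431950 = 0.140445.
Q̄ = (S₀/π) × [bracket] = (589/π) × 0.140445 = 26.331 W/m².
— Configuration B (φ=+45.7°):
cos H₀ = −tan(+45.7°) tan(-21.765°) = 0.4091, H₀ = 1.1493 rad.
Bracket: H₀ sin φ sin δ + cos φ cos δ sin H₀ = 1.1493×0.71569×-0.37081 + 0.69842×0.92871×0.91247 = -0.305007 + 0.591855 = 0.286848.
Q̄ = (S₀/π) × [bracket] = (589/π) × 0.286848 = 53.780 W/m².
Ratio Q̄_A / Q̄_B = 26.331 / 53.780 = 0.4896.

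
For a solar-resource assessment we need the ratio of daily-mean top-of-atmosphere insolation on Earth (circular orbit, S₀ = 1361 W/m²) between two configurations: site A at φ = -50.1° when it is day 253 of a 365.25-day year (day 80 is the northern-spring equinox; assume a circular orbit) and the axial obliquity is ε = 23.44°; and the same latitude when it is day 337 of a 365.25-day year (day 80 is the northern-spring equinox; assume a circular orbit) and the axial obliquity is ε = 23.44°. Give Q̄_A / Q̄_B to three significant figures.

— Configuration A (φ=-50.1°):
Solar longitude: λ_s = 360° × (253 − 80)/365.25 = 170.513°.
sin δ = sin 23.44° × sin 170.513° = 0.06556, so δ = +3.759°.
cos H₀ = −tan(-50.1°) tan(+3.759°) = 0.0786, H₀ = 1.4921 rad.
Bracket: H₀ sin φ sin δ + cos φ cos δ sin H₀ = 1.4921×-0.76717×0.06556 + 0.64145×0.99785×0.99691 = -0.075046 + 0.638093 = 0.563047.
Q̄ = (S₀/π) × [bracket] = (1361/π) × 0.563047 = 243.92 W/m².
— Configuration B (φ=-50.1°):
Solar longitude: λ_s = 360° × (337 − 80)/365.25 = 253.306°.
sin δ = sin 23.44° × sin 253.306° = -0.38102, so δ = -22.397°.
cos H₀ = −tan(-50.1°) tan(-22.397°) = -0.4929, H₀ = 2.0862 rad.
Bracket: H₀ sin φ sin δ + cos φ cos δ sin H₀ = 2.0862×-0.76717×-0.38102 + 0.64145×0.92457×0.87010 = 0.609811 + 0.516026 = 1.125837.
Q̄ = (S₀/π) × [bracket] = (1361/π) × 1.125837 = 487.73 W/m².
Ratio Q̄_A / Q̄_B = 243.92 / 487.73 = 0.5001.

Q̄_A / Q̄_B ≈ 0.500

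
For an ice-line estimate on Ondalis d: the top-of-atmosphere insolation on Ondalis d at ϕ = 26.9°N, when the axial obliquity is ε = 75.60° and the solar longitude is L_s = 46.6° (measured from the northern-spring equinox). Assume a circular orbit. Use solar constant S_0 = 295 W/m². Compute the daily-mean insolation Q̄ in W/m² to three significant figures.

Q̄ ≈ 114 W/m²

Solar declination: sin δ = sin ε · sin L_s = sin 75.60° × sin 46.6° = 0.70375, so δ = +44.728°.
cos h₀ = −tan(+26.9°) tan(+44.728°) = -0.5025, h₀ = 2.0973 rad.
Bracket: h₀ sin ϕ sin δ + cos ϕ cos δ sin h₀ = 2.0973×0.45243×0.70375 + 0.89180×0.71045×0.86455 = 0.667775 + 0.547761 = 1.215536.
Q̄ = (S_0/π) × [bracket] = (295/π) × 1.215536 = 114.1 W/m².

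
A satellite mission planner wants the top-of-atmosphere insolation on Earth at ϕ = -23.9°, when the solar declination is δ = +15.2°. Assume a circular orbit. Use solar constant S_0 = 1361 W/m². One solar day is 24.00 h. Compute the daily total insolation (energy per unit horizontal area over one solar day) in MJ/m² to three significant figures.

cos h₀ = −tan(-23.9°) tan(+15.200°) = 0.1204, h₀ = 1.4501 rad.
Bracket: h₀ sin ϕ sin δ + cos ϕ cos δ sin h₀ = 1.4501×-0.40514×0.26219 + 0.91425×0.96502×0.99273 = -0.154035 + 0.875855 = 0.721820.
Q̄ = (S_0/π) × [bracket] = (1361/π) × 0.721820 = 312.71 W/m².
Daily total = Q̄ × 24.00 h × 3600 s/h = 312.71 × 24.00 × 3600 / 10⁶ = 27.02 MJ/m².

27.0 MJ/m²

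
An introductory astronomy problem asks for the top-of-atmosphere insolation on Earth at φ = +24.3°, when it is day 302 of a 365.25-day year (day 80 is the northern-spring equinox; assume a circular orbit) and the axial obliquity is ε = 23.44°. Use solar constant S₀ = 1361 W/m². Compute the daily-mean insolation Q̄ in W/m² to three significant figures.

Solar longitude: λ_s = 360° × (302 − 80)/365.25 = 218.809°.
sin δ = sin 23.44° × sin 218.809° = -0.24930, so δ = -14.436°.
cos H₀ = −tan(+24.3°) tan(-14.436°) = 0.1162, H₀ = 1.4543 rad.
Bracket: H₀ sin φ sin δ + cos φ cos δ sin H₀ = 1.4543×0.41151×-0.24930 + 0.91140×0.96843×0.99322 = -0.149196 + 0.876643 = 0.727447.
Q̄ = (S₀/π) × [bracket] = (1361/π) × 0.727447 = 315.1 W/m².

Q̄ ≈ 315 W/m²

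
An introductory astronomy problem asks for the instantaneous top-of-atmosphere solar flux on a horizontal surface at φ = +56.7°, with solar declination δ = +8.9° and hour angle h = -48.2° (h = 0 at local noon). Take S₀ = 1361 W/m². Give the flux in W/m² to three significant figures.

668 W/m²

cos θ_z = sin φ sin δ + cos φ cos δ cos h = 0.129308 + 0.361536 = 0.490844.
Flux = S₀ · cos θ_z = 1361 × 0.490844 = 668.0 W/m².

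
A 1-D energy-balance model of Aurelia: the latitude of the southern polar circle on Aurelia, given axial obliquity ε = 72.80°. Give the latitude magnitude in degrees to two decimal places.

The polar circle is the lowest latitude that experiences at least one full rotation of continuous darkness at the northern-summer solstice; it lies at |φ| = 90° − ε = 90° − 72.80° = 17.20°.

17.20°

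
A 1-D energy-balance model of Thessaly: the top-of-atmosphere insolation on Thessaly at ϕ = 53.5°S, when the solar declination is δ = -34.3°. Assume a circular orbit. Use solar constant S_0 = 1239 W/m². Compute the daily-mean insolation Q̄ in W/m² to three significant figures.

cos h₀ = −tan(-53.5°) tan(-34.300°) = -0.9219, h₀ = 2.7437 rad.
Bracket: h₀ sin ϕ sin δ + cos ϕ cos δ sin h₀ = 2.7437×-0.80386×-0.56353 + 0.59482×0.82610×0.38748 = 1.242894 + 0.190400 = 1.433294.
Q̄ = (S_0/π) × [bracket] = (1239/π) × 1.433294 = 565.3 W/m².

Q̄ ≈ 565 W/m²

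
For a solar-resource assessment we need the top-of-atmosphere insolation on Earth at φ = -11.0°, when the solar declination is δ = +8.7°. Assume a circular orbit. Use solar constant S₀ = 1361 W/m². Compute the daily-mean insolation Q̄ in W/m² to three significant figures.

cos H₀ = −tan(-11.0°) tan(+8.700°) = 0.0297, H₀ = 1.5410 rad.
Bracket: H₀ sin φ sin δ + cos φ cos δ sin H₀ = 1.5410×-0.19081×0.15126 + 0.98163×0.98849×0.99956 = -0.044476 + 0.969904 = 0.925428.
Q̄ = (S₀/π) × [bracket] = (1361/π) × 0.925428 = 400.9 W/m².

Q̄ ≈ 401 W/m²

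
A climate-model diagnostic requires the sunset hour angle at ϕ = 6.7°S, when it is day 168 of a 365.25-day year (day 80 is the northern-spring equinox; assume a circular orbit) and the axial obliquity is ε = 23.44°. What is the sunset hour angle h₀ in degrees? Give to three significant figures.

Solar longitude: L_s = 360° × (168 − 80)/365.25 = 86.735°.
sin δ = sin 23.44° × sin 86.735° = 0.39714, so δ = +23.400°.
cos h₀ = −tan ϕ · tan δ = −tan(-6.7°) × tan(+23.400°) = 0.0508, so h₀ = 1.5199 rad = 87.09°.

h₀ = 87.1°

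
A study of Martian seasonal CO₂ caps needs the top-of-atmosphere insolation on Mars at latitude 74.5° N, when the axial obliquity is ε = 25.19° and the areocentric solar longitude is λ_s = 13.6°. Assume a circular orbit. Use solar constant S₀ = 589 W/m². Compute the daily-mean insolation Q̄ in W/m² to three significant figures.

Q̄ ≈ 81.6 W/m²

sin δ = sin 25.19° × sin 13.6° = 0.10008, so δ = +5.744°.
cos H₀ = −tan(+74.5°) tan(+5.744°) = -0.3627, H₀ = 1.9420 rad.
Bracket: H₀ sin φ sin δ + cos φ cos δ sin H₀ = 1.9420×0.96363×0.10008 + 0.26724×0.99498×0.93190 = 0.187287 + 0.247791 = 0.435078.
Q̄ = (S₀/π) × [bracket] = (589/π) × 0.435078 = 81.57 W/m².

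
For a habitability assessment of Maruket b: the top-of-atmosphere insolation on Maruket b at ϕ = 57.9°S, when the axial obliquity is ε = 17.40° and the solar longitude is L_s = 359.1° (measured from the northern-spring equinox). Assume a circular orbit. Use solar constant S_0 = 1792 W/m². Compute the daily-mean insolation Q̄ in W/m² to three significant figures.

Q̄ ≈ 307 W/m²

Solar declination: sin δ = sin ε · sin L_s = sin 17.40° × sin 359.1° = -0.00470, so δ = -0.269°.
cos h₀ = −tan(-57.9°) tan(-0.269°) = -0.0075, h₀ = 1.5783 rad.
Bracket: h₀ sin ϕ sin δ + cos ϕ cos δ sin h₀ = 1.5783×-0.84712×-0.00470 + 0.53140×0.99999×0.99997 = 0.006284 + 0.531379 = 0.537663.
Q̄ = (S_0/π) × [bracket] = (1792/π) × 0.537663 = 306.7 W/m².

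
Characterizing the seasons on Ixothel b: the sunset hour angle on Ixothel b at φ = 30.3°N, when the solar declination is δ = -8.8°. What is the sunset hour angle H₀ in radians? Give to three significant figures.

cos H₀ = −tan φ · tan δ = −tan(+30.3°) × tan(-8.800°) = 0.0905, so H₀ = 1.4802 rad = 84.81°.

H₀ = 1.48 rad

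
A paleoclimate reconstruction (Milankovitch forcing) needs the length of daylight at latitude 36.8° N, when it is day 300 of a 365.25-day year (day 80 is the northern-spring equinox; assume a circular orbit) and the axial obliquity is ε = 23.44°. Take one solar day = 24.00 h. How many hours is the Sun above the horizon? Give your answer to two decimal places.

10.59 h

Solar longitude: λ_s = 360° × (300 − 80)/365.25 = 216.838°.
sin δ = sin 23.44° × sin 216.838° = -0.23849, so δ = -13.798°.
cos H₀ = −tan φ · tan δ = −tan(+36.8°) × tan(-13.798°) = 0.1837, so H₀ = 1.3860 rad = 79.41°.
Daylight = 2H₀/(2π) × 24.00 h = (1.3860/π) × 24.00 = 10.59 h.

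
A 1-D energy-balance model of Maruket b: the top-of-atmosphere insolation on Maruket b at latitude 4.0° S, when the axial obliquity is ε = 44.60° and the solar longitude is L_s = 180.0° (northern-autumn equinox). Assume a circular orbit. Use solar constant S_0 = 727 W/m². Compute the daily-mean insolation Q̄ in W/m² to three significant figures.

Q̄ ≈ 231 W/m²

Solar declination: sin δ = sin ε · sin L_s = sin 44.60° × sin 180.0° = 0.00000, so δ = +0.000°.
cos h₀ = −tan(-4.0°) tan(+0.000°) = 0.0000, h₀ = 1.5708 rad.
Bracket: h₀ sin ϕ sin δ + cos ϕ cos δ sin h₀ = 1.5708×-0.06976×0.00000 + 0.99756×1.00000×1.00000 = -0.000000 + 0.997560 = 0.997560.
Q̄ = (S_0/π) × [bracket] = (727/π) × 0.997560 = 230.8 W/m².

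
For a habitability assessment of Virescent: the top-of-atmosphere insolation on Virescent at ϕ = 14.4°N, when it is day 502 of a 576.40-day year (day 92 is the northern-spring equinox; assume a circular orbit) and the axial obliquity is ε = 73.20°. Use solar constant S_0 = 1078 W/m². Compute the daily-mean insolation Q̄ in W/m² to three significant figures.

Solar longitude: L_s = 360° × (502 − 92)/576.40 = 256.072°.
sin δ = sin 73.20° × sin 256.072° = -0.92917, so δ = -68.306°.
cos h₀ = −tan(+14.4°) tan(-68.306°) = 0.6454, h₀ = 0.8692 rad.
Bracket: h₀ sin ϕ sin δ + cos ϕ cos δ sin h₀ = 0.8692×0.24869×-0.92917 + 0.96858×0.36964×0.76384 = -0.200851 + 0.273475 = 0.072624.
Q̄ = (S_0/π) × [bracket] = (1078/π) × 0.072624 = 24.92 W/m².

Q̄ ≈ 24.9 W/m²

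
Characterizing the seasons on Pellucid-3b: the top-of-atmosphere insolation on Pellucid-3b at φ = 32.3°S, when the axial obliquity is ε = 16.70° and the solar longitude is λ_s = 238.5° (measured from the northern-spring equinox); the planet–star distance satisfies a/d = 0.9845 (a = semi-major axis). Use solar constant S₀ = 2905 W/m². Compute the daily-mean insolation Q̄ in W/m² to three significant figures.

Q̄ ≈ 928 W/m²

Solar declination: sin δ = sin ε · sin λ_s = sin 16.70° × sin 238.5° = -0.24502, so δ = -14.183°.
cos H₀ = −tan(-32.3°) tan(-14.183°) = -0.1598, H₀ = 1.7312 rad.
Bracket: H₀ sin φ sin δ + cos φ cos δ sin H₀ = 1.7312×-0.53435×-0.24502 + 0.84526×0.96952×0.98716 = 0.226660 + 0.808974 = 1.035634.
Inverse-square distance factor (a/d)² = 0.9845² = 0.969240.
Q̄ = (S₀/π) × 0.969240 × [bracket] = (2905/π) × 0.969240 × 1.035634 = 928.2 W/m².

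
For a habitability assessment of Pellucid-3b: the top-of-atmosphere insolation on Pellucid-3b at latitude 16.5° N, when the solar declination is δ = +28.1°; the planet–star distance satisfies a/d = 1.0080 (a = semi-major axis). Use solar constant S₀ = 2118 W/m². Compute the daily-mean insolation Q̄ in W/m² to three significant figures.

cos H₀ = −tan(+16.5°) tan(+28.100°) = -0.1582, H₀ = 1.7296 rad.
Bracket: H₀ sin φ sin δ + cos φ cos δ sin H₀ = 1.7296×0.28402×0.47101 + 0.95882×0.88213×0.98741 = 0.231379 + 0.835155 = 1.066534.
Inverse-square distance factor (a/d)² = 1.0080² = 1.016064.
Q̄ = (S₀/π) × 1.016064 × [bracket] = (2118/π) × 1.016064 × 1.066534 = 730.6 W/m².

Q̄ ≈ 731 W/m²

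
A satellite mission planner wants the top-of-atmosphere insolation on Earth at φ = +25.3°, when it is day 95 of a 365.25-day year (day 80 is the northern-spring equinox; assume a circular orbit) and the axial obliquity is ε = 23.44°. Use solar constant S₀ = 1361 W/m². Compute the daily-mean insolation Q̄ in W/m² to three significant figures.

Solar longitude: λ_s = 360° × (95 − 80)/365.25 = 14.784°.
sin δ = sin 23.44° × sin 14.784° = 0.10151, so δ = +5.826°.
cos H₀ = −tan(+25.3°) tan(+5.826°) = -0.0482, H₀ = 1.6190 rad.
Bracket: H₀ sin φ sin δ + cos φ cos δ sin H₀ = 1.6190×0.42736×0.10151 + 0.90408×0.99483×0.99884 = 0.070234 + 0.898363 = 0.968597.
Q̄ = (S₀/π) × [bracket] = (1361/π) × 0.968597 = 419.6 W/m².

Q̄ ≈ 420 W/m²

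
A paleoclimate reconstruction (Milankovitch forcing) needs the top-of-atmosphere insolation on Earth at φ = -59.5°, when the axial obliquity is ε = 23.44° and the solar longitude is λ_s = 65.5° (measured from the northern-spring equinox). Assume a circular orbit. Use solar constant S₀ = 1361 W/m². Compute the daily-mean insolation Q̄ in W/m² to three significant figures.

Q̄ ≈ 39.1 W/m²

Solar declination: sin δ = sin ε · sin λ_s = sin 23.44° × sin 65.5° = 0.36197, so δ = +21.221°.
cos H₀ = −tan(-59.5°) tan(+21.221°) = 0.6592, H₀ = 0.8510 rad.
Bracket: H₀ sin φ sin δ + cos φ cos δ sin H₀ = 0.8510×-0.86163×0.36197 + 0.50754×0.93219×0.75196 = -0.265413 + 0.355770 = 0.090357.
Q̄ = (S₀/π) × [bracket] = (1361/π) × 0.090357 = 39.14 W/m².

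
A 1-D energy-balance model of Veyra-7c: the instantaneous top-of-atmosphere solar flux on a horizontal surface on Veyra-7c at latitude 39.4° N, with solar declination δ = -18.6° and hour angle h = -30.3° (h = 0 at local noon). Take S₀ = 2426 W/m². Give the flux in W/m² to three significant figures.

1.04e+03 W/m²

cos θ_z = sin φ sin δ + cos φ cos δ cos h = -0.202453 + 0.632327 = 0.429874.
Flux = S₀ · cos θ_z = 2426 × 0.429874 = 1043 W/m².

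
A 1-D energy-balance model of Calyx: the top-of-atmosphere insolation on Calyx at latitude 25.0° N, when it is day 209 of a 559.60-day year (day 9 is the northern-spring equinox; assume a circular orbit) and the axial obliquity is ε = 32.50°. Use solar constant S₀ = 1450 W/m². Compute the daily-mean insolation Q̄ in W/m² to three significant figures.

Q̄ ≈ 517 W/m²

Solar longitude: λ_s = 360° × (209 − 9)/559.60 = 128.663°.
sin δ = sin 32.50° × sin 128.663° = 0.41954, so δ = +24.806°.
cos H₀ = −tan(+25.0°) tan(+24.806°) = -0.2155, H₀ = 1.7880 rad.
Bracket: H₀ sin φ sin δ + cos φ cos δ sin H₀ = 1.7880×0.42262×0.41954 + 0.90631×0.90774×0.97650 = 0.317023 + 0.803361 = 1.120384.
Q̄ = (S₀/π) × [bracket] = (1450/π) × 1.120384 = 517.1 W/m².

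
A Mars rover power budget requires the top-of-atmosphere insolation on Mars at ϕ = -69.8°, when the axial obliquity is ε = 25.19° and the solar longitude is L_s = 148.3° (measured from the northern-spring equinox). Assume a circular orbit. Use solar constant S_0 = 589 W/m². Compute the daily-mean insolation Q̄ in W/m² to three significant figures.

Solar declination: sin δ = sin ε · sin L_s = sin 25.19° × sin 148.3° = 0.22365, so δ = +12.924°.
cos h₀ = −tan(-69.8°) tan(+12.924°) = 0.6237, h₀ = 0.8974 rad.
Bracket: h₀ sin ϕ sin δ + cos ϕ cos δ sin h₀ = 0.8974×-0.93849×0.22365 + 0.34530×0.97467×0.78169 = -0.188358 + 0.263081 = 0.074723.
Q̄ = (S_0/π) × [bracket] = (589/π) × 0.074723 = 14.01 W/m².

Q̄ ≈ 14.0 W/m²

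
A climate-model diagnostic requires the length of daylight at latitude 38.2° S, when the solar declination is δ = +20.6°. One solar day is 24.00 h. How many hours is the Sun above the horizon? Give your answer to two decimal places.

cos h₀ = −tan ϕ · tan δ = −tan(-38.2°) × tan(+20.600°) = 0.2958, so h₀ = 1.2705 rad = 72.80°.
Daylight = 2h₀/(2π) × 24.00 h = (1.2705/π) × 24.00 = 9.71 h.

9.71 h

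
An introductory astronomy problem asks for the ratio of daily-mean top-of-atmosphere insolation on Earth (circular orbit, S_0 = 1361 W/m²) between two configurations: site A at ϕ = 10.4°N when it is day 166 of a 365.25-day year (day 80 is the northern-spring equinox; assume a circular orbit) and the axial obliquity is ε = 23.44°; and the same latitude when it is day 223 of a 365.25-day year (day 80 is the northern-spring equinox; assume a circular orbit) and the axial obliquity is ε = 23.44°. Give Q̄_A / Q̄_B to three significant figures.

Q̄_A / Q̄_B ≈ 0.994

— Configuration A (ϕ=+10.4°):
Solar longitude: L_s = 360° × (166 − 80)/365.25 = 84.764°.
sin δ = sin 23.44° × sin 84.764° = 0.39613, so δ = +23.336°.
cos h₀ = −tan(+10.4°) tan(+23.336°) = -0.0792, h₀ = 1.6501 rad.
Bracket: h₀ sin ϕ sin δ + cos ϕ cos δ sin h₀ = 1.6501×0.18052×0.39613 + 0.98357×0.91820×0.99686 = 0.117998 + 0.900278 = 1.018276.
Q̄ = (S_0/π) × [bracket] = (1361/π) × 1.018276 = 441.14 W/m².
— Configuration B (ϕ=+10.4°):
Solar longitude: L_s = 360° × (223 − 80)/365.25 = 140.945°.
sin δ = sin 23.44° × sin 140.945° = 0.25064, so δ = +14.515°.
cos h₀ = −tan(+10.4°) tan(+14.515°) = -0.0475, h₀ = 1.6183 rad.
Bracket: h₀ sin ϕ sin δ + cos ϕ cos δ sin h₀ = 1.6183×0.18052×0.25064 + 0.98357×0.96808×0.99887 = 0.073221 + 0.951098 = 1.024319.
Q̄ = (S_0/π) × [bracket] = (1361/π) × 1.024319 = 443.76 W/m².
Ratio Q̄_A / Q̄_B = 441.14 / 443.76 = 0.9941.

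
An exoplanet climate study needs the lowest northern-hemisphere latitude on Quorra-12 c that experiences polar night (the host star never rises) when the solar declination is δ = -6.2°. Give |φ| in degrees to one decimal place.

Polar night requires cos H₀ = −tan φ tan δ ≥ 1, i.e. tan φ tan δ ≤ −1.
The boundary is |tan φ| · |tan δ| = 1, so |φ| = 90° − |δ| = 90° − 6.2° = 83.8° in the northern hemisphere.

|φ| = 83.8°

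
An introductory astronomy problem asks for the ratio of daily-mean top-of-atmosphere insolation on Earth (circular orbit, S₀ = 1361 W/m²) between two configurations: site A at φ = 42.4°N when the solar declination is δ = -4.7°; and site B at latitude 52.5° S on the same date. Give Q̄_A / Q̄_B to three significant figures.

— Configuration A (φ=+42.4°):
cos H₀ = −tan(+42.4°) tan(-4.700°) = 0.0751, H₀ = 1.4957 rad.
Bracket: H₀ sin φ sin δ + cos φ cos δ sin H₀ = 1.4957×0.67430×-0.08194 + 0.73846×0.99664×0.99718 = -0.082641 + 0.733903 = 0.651262.
Q̄ = (S₀/π) × [bracket] = (1361/π) × 0.651262 = 282.14 W/m².
— Configuration B (φ=-52.5°):
cos H₀ = −tan(-52.5°) tan(-4.700°) = -0.1071, H₀ = 1.6781 rad.
Bracket: H₀ sin φ sin δ + cos φ cos δ sin H₀ = 1.6781×-0.79335×-0.08194 + 0.60876×0.99664×0.99424 = 0.109088 + 0.603220 = 0.712308.
Q̄ = (S₀/π) × [bracket] = (1361/π) × 0.712308 = 308.59 W/m².
Ratio Q̄_A / Q̄_B = 282.14 / 308.59 = 0.9143.

Q̄_A / Q̄_B ≈ 0.914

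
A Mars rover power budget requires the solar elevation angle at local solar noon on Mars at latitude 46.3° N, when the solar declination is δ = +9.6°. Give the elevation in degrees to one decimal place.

53.3°

At local noon the hour angle is zero, so the zenith angle equals |ϕ − δ| = |+46.3° − (+9.600°)| = 36.700°.
Elevation = 90° − 36.700° = 53.3°.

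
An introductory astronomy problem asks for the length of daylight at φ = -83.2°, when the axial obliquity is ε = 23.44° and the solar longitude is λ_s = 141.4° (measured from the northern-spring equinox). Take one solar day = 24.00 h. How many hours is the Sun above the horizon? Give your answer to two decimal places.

0.00 h

Solar declination: sin δ = sin ε · sin λ_s = sin 23.44° × sin 141.4° = 0.24817, so δ = +14.369°.
cos H₀ = −tan φ · tan δ = 2.1484 ≥ 1, so the Sun never rises (polar night) and H₀ = 0.
Daylight = 2H₀/(2π) × 24.00 h = (0.0000/π) × 24.00 = 0.00 h.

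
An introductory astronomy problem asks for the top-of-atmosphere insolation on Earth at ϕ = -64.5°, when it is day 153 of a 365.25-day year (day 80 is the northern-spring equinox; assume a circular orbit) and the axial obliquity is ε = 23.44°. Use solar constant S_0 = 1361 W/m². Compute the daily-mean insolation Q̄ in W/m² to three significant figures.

Q̄ ≈ 8.91 W/m²

Solar longitude: L_s = 360° × (153 − 80)/365.25 = 71.951°.
sin δ = sin 23.44° × sin 71.951° = 0.37821, so δ = +22.223°.
cos h₀ = −tan(-64.5°) tan(+22.223°) = 0.8566, h₀ = 0.5422 rad.
Bracket: h₀ sin ϕ sin δ + cos ϕ cos δ sin h₀ = 0.5422×-0.90259×0.37821 + 0.43051×0.92572×0.51603 = -0.185090 + 0.205654 = 0.020564.
Q̄ = (S_0/π) × [bracket] = (1361/π) × 0.020564 = 8.909 W/m².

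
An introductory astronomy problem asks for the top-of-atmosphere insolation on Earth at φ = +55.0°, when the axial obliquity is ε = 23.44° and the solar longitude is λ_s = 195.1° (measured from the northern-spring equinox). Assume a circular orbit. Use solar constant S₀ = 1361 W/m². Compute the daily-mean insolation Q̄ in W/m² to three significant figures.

Solar declination: sin δ = sin ε · sin λ_s = sin 23.44° × sin 195.1° = -0.10363, so δ = -5.948°.
cos H₀ = −tan(+55.0°) tan(-5.948°) = 0.1488, H₀ = 1.4214 rad.
Bracket: H₀ sin φ sin δ + cos φ cos δ sin H₀ = 1.4214×0.81915×-0.10363 + 0.57358×0.99462×0.98887 = -0.120661 + 0.564145 = 0.443484.
Q̄ = (S₀/π) × [bracket] = (1361/π) × 0.443484 = 192.1 W/m².

Q̄ ≈ 192 W/m²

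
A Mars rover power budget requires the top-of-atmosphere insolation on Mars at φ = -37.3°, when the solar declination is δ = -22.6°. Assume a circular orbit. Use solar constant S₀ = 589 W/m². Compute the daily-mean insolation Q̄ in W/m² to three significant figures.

Q̄ ≈ 213 W/m²

cos H₀ = −tan(-37.3°) tan(-22.600°) = -0.3171, H₀ = 1.8935 rad.
Bracket: H₀ sin φ sin δ + cos φ cos δ sin H₀ = 1.8935×-0.60599×-0.38430 + 0.79547×0.92321×0.94839 = 0.440962 + 0.696484 = 1.137446.
Q̄ = (S₀/π) × [bracket] = (589/π) × 1.137446 = 213.3 W/m².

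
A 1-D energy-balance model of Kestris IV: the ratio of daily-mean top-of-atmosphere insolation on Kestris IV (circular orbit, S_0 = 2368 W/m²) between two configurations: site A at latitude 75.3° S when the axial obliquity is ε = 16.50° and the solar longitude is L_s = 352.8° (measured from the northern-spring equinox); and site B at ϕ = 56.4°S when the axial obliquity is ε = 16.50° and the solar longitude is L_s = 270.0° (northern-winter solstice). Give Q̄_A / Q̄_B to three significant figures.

Q̄_A / Q̄_B ≈ 0.324

— Configuration A (ϕ=-75.3°):
Solar declination: sin δ = sin ε · sin L_s = sin 16.50° × sin 352.8° = -0.03560, so δ = -2.040°.
cos h₀ = −tan(-75.3°) tan(-2.040°) = -0.1358, h₀ = 1.7070 rad.
Bracket: h₀ sin ϕ sin δ + cos ϕ cos δ sin h₀ = 1.7070×-0.96727×-0.03560 + 0.25376×0.99937×0.99074 = 0.058780 + 0.251252 = 0.310032.
Q̄ = (S_0/π) × [bracket] = (2368/π) × 0.310032 = 233.69 W/m².
— Configuration B (ϕ=-56.4°):
Solar declination: sin δ = sin ε · sin L_s = sin 16.50° × sin 270.0° = -0.28402, so δ = -16.500°.
cos h₀ = −tan(-56.4°) tan(-16.500°) = -0.4458, h₀ = 2.0329 rad.
Bracket: h₀ sin ϕ sin δ + cos ϕ cos δ sin h₀ = 2.0329×-0.83292×-0.28402 + 0.55339×0.95882×0.89511 = 0.480915 + 0.474947 = 0.955862.
Q̄ = (S_0/π) × [bracket] = (2368/π) × 0.955862 = 720.49 W/m².
Ratio Q̄_A / Q̄_B = 233.69 / 720.49 = 0.3243.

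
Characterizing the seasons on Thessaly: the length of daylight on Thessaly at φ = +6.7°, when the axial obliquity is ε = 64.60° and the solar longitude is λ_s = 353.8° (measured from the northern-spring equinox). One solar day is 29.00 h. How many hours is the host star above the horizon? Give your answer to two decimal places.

Solar declination: sin δ = sin ε · sin λ_s = sin 64.60° × sin 353.8° = -0.09756, so δ = -5.599°.
cos H₀ = −tan φ · tan δ = −tan(+6.7°) × tan(-5.599°) = 0.0115, so H₀ = 1.5593 rad = 89.34°.
Daylight = 2H₀/(2π) × 29.00 h = (1.5593/π) × 29.00 = 14.39 h.

14.39 h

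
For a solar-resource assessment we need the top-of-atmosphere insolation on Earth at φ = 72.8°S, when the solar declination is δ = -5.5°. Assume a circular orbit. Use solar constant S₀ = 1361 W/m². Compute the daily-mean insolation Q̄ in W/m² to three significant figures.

Q̄ ≈ 196 W/m²

cos H₀ = −tan(-72.8°) tan(-5.500°) = -0.3111, H₀ = 1.8871 rad.
Bracket: H₀ sin φ sin δ + cos φ cos δ sin H₀ = 1.8871×-0.95528×-0.09585 + 0.29571×0.99540×0.95039 = 0.172790 + 0.279747 = 0.452537.
Q̄ = (S₀/π) × [bracket] = (1361/π) × 0.452537 = 196.0 W/m².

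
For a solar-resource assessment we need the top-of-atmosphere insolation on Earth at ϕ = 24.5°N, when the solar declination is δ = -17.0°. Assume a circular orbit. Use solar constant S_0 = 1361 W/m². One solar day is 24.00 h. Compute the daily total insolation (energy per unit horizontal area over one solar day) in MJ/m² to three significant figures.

cos h₀ = −tan(+24.5°) tan(-17.000°) = 0.1393, h₀ = 1.4310 rad.
Bracket: h₀ sin ϕ sin δ + cos ϕ cos δ sin h₀ = 1.4310×0.41469×-0.29237 + 0.90996×0.95630×0.99025 = -0.173499 + 0.861710 = 0.688211.
Q̄ = (S_0/π) × [bracket] = (1361/π) × 0.688211 = 298.15 W/m².
Daily total = Q̄ × 24.00 h × 3600 s/h = 298.15 × 24.00 × 3600 / 10⁶ = 25.76 MJ/m².

25.8 MJ/m²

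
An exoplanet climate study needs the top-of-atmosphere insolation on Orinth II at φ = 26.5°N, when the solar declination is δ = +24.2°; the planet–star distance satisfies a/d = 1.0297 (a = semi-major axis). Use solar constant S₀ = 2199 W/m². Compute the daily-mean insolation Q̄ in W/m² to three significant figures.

cos H₀ = −tan(+26.5°) tan(+24.200°) = -0.2241, H₀ = 1.7968 rad.
Bracket: H₀ sin φ sin δ + cos φ cos δ sin H₀ = 1.7968×0.44620×0.40992 + 0.89493×0.91212×0.97457 = 0.328646 + 0.795525 = 1.124171.
Inverse-square distance factor (a/d)² = 1.0297² = 1.060282.
Q̄ = (S₀/π) × 1.060282 × [bracket] = (2199/π) × 1.060282 × 1.124171 = 834.3 W/m².

Q̄ ≈ 834 W/m²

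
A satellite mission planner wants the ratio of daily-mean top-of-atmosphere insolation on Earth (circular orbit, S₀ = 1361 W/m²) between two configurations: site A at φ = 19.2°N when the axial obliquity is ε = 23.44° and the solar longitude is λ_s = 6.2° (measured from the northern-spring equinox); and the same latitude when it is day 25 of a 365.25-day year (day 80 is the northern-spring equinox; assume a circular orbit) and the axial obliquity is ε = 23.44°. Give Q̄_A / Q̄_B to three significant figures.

— Configuration A (φ=+19.2°):
Solar declination: sin δ = sin ε · sin λ_s = sin 23.44° × sin 6.2° = 0.04296, so δ = +2.462°.
cos H₀ = −tan(+19.2°) tan(+2.462°) = -0.0150, H₀ = 1.5858 rad.
Bracket: H₀ sin φ sin δ + cos φ cos δ sin H₀ = 1.5858×0.32887×0.04296 + 0.94438×0.99908×0.99989 = 0.022405 + 0.943407 = 0.965812.
Q̄ = (S₀/π) × [bracket] = (1361/π) × 0.965812 = 418.41 W/m².
— Configuration B (φ=+19.2°):
Solar longitude: λ_s = 360° × (25 − 80)/365.25 = -54.209°, i.e. -54.209° + 360° = 305.791°.
sin δ = sin 23.44° × sin 305.791° = -0.32267, so δ = -18.824°.
cos H₀ = −tan(+19.2°) tan(-18.824°) = 0.1187, H₀ = 1.4518 rad.
Bracket: H₀ sin φ sin δ + cos φ cos δ sin H₀ = 1.4518×0.32887×-0.32267 + 0.94438×0.94651×0.99293 = -0.154060 + 0.887545 = 0.733485.
Q̄ = (S₀/π) × [bracket] = (1361/π) × 0.733485 = 317.76 W/m².
Ratio Q̄_A / Q̄_B = 418.41 / 317.76 = 1.317.

Q̄_A / Q̄_B ≈ 1.32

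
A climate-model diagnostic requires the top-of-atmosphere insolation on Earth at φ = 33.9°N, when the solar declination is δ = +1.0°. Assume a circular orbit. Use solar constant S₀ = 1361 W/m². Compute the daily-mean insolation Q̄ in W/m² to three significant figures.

cos H₀ = −tan(+33.9°) tan(+1.000°) = -0.0117, H₀ = 1.5825 rad.
Bracket: H₀ sin φ sin δ + cos φ cos δ sin H₀ = 1.5825×0.55775×0.01745 + 0.83001×0.99985×0.99993 = 0.015402 + 0.829827 = 0.845229.
Q̄ = (S₀/π) × [bracket] = (1361/π) × 0.845229 = 366.2 W/m².

Q̄ ≈ 366 W/m²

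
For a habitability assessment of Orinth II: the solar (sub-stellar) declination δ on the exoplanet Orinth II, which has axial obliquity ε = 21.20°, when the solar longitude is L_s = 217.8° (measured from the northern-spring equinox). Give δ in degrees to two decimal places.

δ = -12.81°

sin δ = sin ε · sin L_s = sin 21.20° × sin 217.8° = -0.221642.
δ = arcsin(-0.221642) = -12.81°.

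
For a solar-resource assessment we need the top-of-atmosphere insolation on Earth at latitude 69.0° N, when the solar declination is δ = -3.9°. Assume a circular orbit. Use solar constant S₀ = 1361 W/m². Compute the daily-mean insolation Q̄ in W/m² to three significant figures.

cos H₀ = −tan(+69.0°) tan(-3.900°) = 0.1776, H₀ = 1.3923 rad.
Bracket: H₀ sin φ sin δ + cos φ cos δ sin H₀ = 1.3923×0.93358×-0.06802 + 0.35837×0.99768×0.98410 = -0.088414 + 0.351854 = 0.263440.
Q̄ = (S₀/π) × [bracket] = (1361/π) × 0.263440 = 114.1 W/m².

Q̄ ≈ 114 W/m²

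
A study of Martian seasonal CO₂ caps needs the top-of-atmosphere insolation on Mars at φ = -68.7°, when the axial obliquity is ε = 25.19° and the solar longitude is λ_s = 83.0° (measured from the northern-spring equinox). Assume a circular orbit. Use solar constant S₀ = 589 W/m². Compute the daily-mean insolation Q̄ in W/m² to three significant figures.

Solar declination: sin δ = sin ε · sin λ_s = sin 25.19° × sin 83.0° = 0.42245, so δ = +24.989°.
cos H₀ = −tan(-68.7°) tan(+24.989°) = 1.1954 ≥ 1 ⇒ polar night, H₀ = 0 and Q̄ = 0.

Q̄ ≈ 0.00 W/m²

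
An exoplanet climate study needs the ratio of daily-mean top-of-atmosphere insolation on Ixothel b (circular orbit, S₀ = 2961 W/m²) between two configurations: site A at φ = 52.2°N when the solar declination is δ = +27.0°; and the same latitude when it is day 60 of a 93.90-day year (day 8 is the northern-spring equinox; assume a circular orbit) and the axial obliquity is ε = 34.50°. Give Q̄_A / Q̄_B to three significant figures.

Q̄_A / Q̄_B ≈ 3.18

— Configuration A (φ=+52.2°):
cos H₀ = −tan(+52.2°) tan(+27.000°) = -0.6569, H₀ = 2.2875 rad.
Bracket: H₀ sin φ sin δ + cos φ cos δ sin H₀ = 2.2875×0.79016×0.45399 + 0.61291×0.89101×0.75400 = 0.820583 + 0.411766 = 1.232349.
Q̄ = (S₀/π) × [bracket] = (2961/π) × 1.232349 = 1161.5 W/m².
— Configuration B (φ=+52.2°):
Solar longitude: λ_s = 360° × (60 − 8)/93.90 = 199.361°.
sin δ = sin 34.50° × sin 199.361° = -0.18777, so δ = -10.823°.
cos H₀ = −tan(+52.2°) tan(-10.823°) = 0.2465, H₀ = 1.3218 rad.
Bracket: H₀ sin φ sin δ + cos φ cos δ sin H₀ = 1.3218×0.79016×-0.18777 + 0.61291×0.98221×0.96915 = -0.196113 + 0.583434 = 0.387321.
Q̄ = (S₀/π) × [bracket] = (2961/π) × 0.387321 = 365.06 W/m².
Ratio Q̄_A / Q̄_B = 1161.5 / 365.06 = 3.182.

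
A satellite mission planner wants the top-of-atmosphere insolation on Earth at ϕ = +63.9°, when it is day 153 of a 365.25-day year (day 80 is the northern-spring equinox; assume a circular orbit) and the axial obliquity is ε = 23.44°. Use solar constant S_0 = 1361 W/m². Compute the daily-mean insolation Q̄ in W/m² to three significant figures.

Solar longitude: L_s = 360° × (153 − 80)/365.25 = 71.951°.
sin δ = sin 23.44° × sin 71.951° = 0.37821, so δ = +22.223°.
cos h₀ = −tan(+63.9°) tan(+22.223°) = -0.8340, h₀ = 2.5571 rad.
Bracket: h₀ sin ϕ sin δ + cos ϕ cos δ sin h₀ = 2.5571×0.89803×0.37821 + 0.43994×0.92572×0.55180 = 0.868503 + 0.224727 = 1.093230.
Q̄ = (S_0/π) × [bracket] = (1361/π) × 1.093230 = 473.6 W/m².

Q̄ ≈ 474 W/m²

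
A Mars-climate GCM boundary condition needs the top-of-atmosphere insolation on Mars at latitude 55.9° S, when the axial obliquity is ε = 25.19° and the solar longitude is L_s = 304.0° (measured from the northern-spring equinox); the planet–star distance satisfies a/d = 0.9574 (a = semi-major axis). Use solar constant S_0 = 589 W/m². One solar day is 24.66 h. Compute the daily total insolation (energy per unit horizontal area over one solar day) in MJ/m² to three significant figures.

16.3 MJ/m²

Solar declination: sin δ = sin ε · sin L_s = sin 25.19° × sin 304.0° = -0.35286, so δ = -20.662°.
cos h₀ = −tan(-55.9°) tan(-20.662°) = -0.5570, h₀ = 2.1616 rad.
Bracket: h₀ sin ϕ sin δ + cos ϕ cos δ sin h₀ = 2.1616×-0.82806×-0.35286 + 0.56064×0.93568×0.83052 = 0.631596 + 0.435674 = 1.067270.
Inverse-square distance factor (a/d)² = 0.9574² = 0.916615.
Q̄ = (S_0/π) × 0.916615 × [bracket] = (589/π) × 0.916615 × 1.067270 = 183.41 W/m².
Daily total = Q̄ × 24.66 h × 3600 s/h = 183.41 × 24.66 × 3600 / 10⁶ = 16.28 MJ/m².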